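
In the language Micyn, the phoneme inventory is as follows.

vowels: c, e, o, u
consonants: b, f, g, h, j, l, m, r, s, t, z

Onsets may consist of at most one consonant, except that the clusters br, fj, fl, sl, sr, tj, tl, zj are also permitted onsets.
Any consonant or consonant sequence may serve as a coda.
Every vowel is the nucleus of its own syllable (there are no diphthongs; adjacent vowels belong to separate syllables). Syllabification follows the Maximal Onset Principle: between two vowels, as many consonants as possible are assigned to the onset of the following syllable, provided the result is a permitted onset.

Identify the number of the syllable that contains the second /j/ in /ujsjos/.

2

The vowels are u, o — 2 nuclei, so 2 syllables.
Between /u/ (V1) and /o/ (V2): /jsj/ splits as /js/ + /j/ (/j/ is the longest suffix that is a licit onset).
So the parse is ujs.jos.
The second /j/ is in the onset of syllable 2 (/jos/).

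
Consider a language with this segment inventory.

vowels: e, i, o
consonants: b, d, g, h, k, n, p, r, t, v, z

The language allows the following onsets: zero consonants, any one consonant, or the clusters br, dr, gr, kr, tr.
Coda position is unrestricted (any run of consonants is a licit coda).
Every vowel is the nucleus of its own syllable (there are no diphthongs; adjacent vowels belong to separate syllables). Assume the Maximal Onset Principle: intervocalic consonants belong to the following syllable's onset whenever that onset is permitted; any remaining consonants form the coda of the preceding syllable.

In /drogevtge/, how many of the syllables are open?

2

The vowels are o, e, e — 3 nuclei, so 3 syllables.
V1 /o/ – V2 /e/: /g/ → onset of the next syllable (single consonants are always licit onsets).
V2 /e/ – V3 /e/: /vtg/ splits as /vt/ + /g/ (/g/ is the longest suffix that is a licit onset).
Result: dro.gevt.ge.
Classifying each syllable: /dro/ (open), /gevt/ (closed), /ge/ (open).
Open syllables: 2.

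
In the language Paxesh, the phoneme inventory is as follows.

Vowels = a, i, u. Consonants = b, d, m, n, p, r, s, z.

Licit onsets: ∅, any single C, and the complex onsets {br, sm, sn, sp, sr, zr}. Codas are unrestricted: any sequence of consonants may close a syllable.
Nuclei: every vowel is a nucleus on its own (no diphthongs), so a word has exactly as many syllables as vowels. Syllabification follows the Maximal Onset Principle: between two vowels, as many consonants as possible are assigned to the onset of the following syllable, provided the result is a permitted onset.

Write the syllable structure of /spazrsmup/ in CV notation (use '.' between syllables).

CCVCC.CCVC

Nuclei (vowels): a, u → 2 syllables.
σ1/σ2 boundary: cluster /zrsm/ — the longest permitted-onset suffix is /sm/; onset = /sm/, preceding coda = /zr/.
Putting it together: spazr.smup.
Mapping each syllable to C/V: /spazr/ → CCVCC, /smup/ → CCVC.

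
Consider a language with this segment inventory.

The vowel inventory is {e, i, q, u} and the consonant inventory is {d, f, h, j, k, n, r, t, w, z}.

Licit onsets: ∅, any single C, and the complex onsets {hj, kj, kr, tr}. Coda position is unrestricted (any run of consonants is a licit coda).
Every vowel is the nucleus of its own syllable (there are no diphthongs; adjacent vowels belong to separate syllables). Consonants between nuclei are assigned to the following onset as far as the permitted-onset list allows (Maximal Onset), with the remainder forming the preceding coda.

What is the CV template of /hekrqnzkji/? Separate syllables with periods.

CV.CCVCC.CCV

The vowels are e, q, i — 3 nuclei, so 3 syllables.
V1 /e/ – V2 /q/: /kr/ — entire cluster is a permitted onset → onset /kr/, coda ∅.
V2 /q/ – V3 /i/: /nzkj/ splits as /nz/ + /kj/ (/kj/ is the longest suffix that is a licit onset).
Result: he.krqnz.kji.
Mapping each syllable to C/V: /he/ → CV, /krqnz/ → CCVCC, /kji/ → CCV.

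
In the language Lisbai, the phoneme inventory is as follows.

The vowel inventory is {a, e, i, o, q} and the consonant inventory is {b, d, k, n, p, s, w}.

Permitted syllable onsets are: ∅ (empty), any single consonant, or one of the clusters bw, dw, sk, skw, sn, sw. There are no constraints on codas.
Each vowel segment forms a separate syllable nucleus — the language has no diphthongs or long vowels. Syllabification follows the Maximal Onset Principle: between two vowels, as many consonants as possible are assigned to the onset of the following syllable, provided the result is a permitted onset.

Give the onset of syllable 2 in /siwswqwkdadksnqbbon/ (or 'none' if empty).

sw

The vowels are i, q, a, q, o — 5 nuclei, so 5 syllables.
/i…q/ gap (V1→V2): cluster /wsw/ — the longest permitted-onset suffix is /sw/; onset = /sw/, preceding coda = /w/.
/q…a/ gap (V2→V3): cluster /wkd/ — the longest permitted-onset suffix is /d/; onset = /d/, preceding coda = /wk/.
/a…q/ gap (V3→V4): /dksn/; trying suffixes from longest down, /sn/ is the first permitted one, so coda /dk/ | onset /sn/.
/q…o/ gap (V4→V5): /bb/; trying suffixes from longest down, /b/ is the first permitted one, so coda /b/ | onset /b/.
Result: siw.swqwk.dadk.snqb.bon.
Syllable 2 is /swqwk/: onset /sw/, nucleus /q/, coda /wk/.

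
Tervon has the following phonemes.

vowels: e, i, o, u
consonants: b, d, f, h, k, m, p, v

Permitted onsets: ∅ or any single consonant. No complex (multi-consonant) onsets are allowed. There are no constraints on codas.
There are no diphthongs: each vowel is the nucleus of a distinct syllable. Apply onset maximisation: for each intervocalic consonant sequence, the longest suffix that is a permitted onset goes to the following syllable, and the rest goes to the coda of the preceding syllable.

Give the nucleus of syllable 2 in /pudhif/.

i

Nuclei (vowels): u, i → 2 syllables.
The second nucleus (vowel 2 from the left) is /i/.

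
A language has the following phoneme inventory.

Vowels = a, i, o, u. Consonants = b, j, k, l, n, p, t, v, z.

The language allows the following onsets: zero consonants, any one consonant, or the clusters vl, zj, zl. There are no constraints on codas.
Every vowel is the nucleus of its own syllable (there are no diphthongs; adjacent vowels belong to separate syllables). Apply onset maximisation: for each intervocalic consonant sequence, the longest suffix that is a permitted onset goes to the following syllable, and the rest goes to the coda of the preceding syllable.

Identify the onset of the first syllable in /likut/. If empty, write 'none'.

Nuclei (vowels): i, u → 2 syllables.
V1 /i/ – V2 /u/: /k/ → onset of the next syllable (single consonants are always licit onsets).
Result: li.kut.
Syllable 1 is /li/: onset /l/, nucleus /i/, coda ∅.

l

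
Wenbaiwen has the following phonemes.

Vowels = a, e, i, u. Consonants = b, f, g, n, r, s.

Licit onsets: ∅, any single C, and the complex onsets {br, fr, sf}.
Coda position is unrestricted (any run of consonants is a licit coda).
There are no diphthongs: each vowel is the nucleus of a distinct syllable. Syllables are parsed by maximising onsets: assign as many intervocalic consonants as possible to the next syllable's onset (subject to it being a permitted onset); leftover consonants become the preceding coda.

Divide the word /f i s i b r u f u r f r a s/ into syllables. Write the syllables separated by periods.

Nuclei (vowels): i, i, u, u, a → 5 syllables.
/i…i/ gap (V1→V2): /s/ → onset of the next syllable (single consonants are always licit onsets).
/i…u/ gap (V2→V3): cluster /br/ — /br/ is itself a permitted onset, so the whole cluster goes right; preceding coda = ∅.
/u…u/ gap (V3→V4): /f/ → onset of the next syllable (single consonants are always licit onsets).
/u…a/ gap (V4→V5): /rfr/; trying suffixes from longest down, /fr/ is the first permitted one, so coda /r/ | onset /fr/.

fi.si.bru.fur.fras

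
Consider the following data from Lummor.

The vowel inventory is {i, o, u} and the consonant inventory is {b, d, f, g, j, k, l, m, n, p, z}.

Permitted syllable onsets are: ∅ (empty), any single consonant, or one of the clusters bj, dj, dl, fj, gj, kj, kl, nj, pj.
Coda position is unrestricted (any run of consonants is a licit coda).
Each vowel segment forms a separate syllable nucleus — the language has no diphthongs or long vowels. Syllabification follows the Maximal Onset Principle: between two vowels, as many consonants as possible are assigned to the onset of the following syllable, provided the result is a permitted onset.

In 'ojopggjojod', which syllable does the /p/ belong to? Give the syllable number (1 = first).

2

Nuclei (vowels): o, o, o, o → 4 syllables.
Between /o/ (V1) and /o/ (V2): /j/ → onset of the next syllable (single consonants are always licit onsets).
Between /o/ (V2) and /o/ (V3): cluster /pggj/ — the longest permitted-onset suffix is /gj/; onset = /gj/, preceding coda = /pg/.
Between /o/ (V3) and /o/ (V4): just /j/ — single C goes to the following onset.
Result: o.jopg.gjo.jod.
The /p/ is in the coda of syllable 2 (/jopg/).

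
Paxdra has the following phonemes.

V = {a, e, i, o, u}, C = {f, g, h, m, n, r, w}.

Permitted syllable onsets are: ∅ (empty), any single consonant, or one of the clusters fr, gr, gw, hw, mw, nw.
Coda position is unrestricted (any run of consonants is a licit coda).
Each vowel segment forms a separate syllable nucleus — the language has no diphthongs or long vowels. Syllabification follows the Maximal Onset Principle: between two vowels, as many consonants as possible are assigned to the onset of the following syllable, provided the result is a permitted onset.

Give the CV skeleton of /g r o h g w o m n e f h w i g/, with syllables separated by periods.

CCVC.CCVC.CVC.CCVC

The vowels are o, o, e, i — 4 nuclei, so 4 syllables.
σ1/σ2 boundary: /hgw/ splits as /h/ + /gw/ (/gw/ is the longest suffix that is a licit onset).
σ2/σ3 boundary: cluster /mn/ — the longest permitted-onset suffix is /n/; onset = /n/, preceding coda = /m/.
σ3/σ4 boundary: /fhw/ splits as /f/ + /hw/ (/hw/ is the longest suffix that is a licit onset).
Syllabification: groh.gwom.nef.hwig.
Mapping each syllable to C/V: /groh/ → CCVC, /gwom/ → CCVC, /nef/ → CVC, /hwig/ → CCVC.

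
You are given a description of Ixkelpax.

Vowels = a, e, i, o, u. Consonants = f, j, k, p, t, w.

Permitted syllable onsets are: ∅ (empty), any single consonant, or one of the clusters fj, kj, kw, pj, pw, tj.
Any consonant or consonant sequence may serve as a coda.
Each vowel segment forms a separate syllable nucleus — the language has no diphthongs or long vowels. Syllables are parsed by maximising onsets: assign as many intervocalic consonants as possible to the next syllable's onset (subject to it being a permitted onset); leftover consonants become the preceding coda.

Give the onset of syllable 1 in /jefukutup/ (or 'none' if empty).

j

Vowels present: e, u, u, u; each is a nucleus, giving 4 syllables.
/e…u/ gap (V1→V2): /f/ is a single consonant, so it becomes the next onset.
/u…u/ gap (V2→V3): /k/ is a single consonant, so it becomes the next onset.
/u…u/ gap (V3→V4): /t/ is a single consonant, so it becomes the next onset.
So the parse is je.fu.ku.tup.
Syllable 1 is /je/: onset /j/, nucleus /e/, coda ∅.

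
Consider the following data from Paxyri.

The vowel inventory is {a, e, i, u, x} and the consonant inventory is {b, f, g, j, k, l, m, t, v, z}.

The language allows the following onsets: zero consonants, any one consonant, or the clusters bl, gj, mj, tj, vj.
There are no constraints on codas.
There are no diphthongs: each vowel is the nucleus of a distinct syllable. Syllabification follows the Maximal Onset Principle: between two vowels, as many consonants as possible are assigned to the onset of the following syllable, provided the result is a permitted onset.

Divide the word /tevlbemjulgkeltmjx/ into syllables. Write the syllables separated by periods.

tevl.be.mjulg.kelt.mjx

Nuclei (vowels): e, e, u, e, x → 5 syllables.
σ1/σ2 boundary: /vlb/ — longest licit onset from the right is /b/, leaving /vl/ as coda.
σ2/σ3 boundary: /mj/ — entire cluster is a permitted onset → onset /mj/, coda ∅.
σ3/σ4 boundary: cluster /lgk/ — the longest permitted-onset suffix is /k/; onset = /k/, preceding coda = /lg/.
σ4/σ5 boundary: cluster /ltmj/ — the longest permitted-onset suffix is /mj/; onset = /mj/, preceding coda = /lt/.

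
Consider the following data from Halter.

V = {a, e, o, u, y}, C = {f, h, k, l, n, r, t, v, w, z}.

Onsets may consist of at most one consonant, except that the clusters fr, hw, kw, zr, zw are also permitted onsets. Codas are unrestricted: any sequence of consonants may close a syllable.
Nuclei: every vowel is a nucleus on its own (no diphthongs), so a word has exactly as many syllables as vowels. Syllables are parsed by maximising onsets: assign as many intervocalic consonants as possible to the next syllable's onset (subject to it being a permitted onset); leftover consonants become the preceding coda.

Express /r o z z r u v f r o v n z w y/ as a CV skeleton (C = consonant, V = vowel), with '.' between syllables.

CVC.CCVC.CCVCC.CCV

Nuclei (vowels): o, u, o, y → 4 syllables.
/o…u/ gap (V1→V2): /zzr/ splits as /z/ + /zr/ (/zr/ is the longest suffix that is a licit onset).
/u…o/ gap (V2→V3): /vfr/; trying suffixes from longest down, /fr/ is the first permitted one, so coda /v/ | onset /fr/.
/o…y/ gap (V3→V4): /vnzw/ — longest licit onset from the right is /zw/, leaving /vn/ as coda.
Syllabification: roz.zruv.frovn.zwy.
Mapping each syllable to C/V: /roz/ → CVC, /zruv/ → CCVC, /frovn/ → CCVCC, /zwy/ → CCV.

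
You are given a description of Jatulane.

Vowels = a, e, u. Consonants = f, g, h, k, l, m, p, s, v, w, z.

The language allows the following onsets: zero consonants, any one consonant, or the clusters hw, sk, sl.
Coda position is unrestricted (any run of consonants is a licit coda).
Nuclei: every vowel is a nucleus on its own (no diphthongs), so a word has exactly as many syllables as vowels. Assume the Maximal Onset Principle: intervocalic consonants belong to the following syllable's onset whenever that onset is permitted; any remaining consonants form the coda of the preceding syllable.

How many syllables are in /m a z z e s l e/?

3

The vowels are a, e, e — 3 nuclei, so 3 syllables.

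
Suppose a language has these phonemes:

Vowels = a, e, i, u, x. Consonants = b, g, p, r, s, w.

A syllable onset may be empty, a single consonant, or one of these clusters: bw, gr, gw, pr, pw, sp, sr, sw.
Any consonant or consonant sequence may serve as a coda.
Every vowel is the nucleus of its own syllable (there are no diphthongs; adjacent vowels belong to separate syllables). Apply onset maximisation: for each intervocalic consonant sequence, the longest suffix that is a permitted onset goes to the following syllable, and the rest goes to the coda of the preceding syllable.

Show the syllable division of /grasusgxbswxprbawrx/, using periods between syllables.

Nuclei (vowels): a, u, x, x, a, x → 6 syllables.
Between /a/ (V1) and /u/ (V2): /s/ is a single consonant, so it becomes the next onset.
Between /u/ (V2) and /x/ (V3): /sg/; trying suffixes from longest down, /g/ is the first permitted one, so coda /s/ | onset /g/.
Between /x/ (V3) and /x/ (V4): /bsw/ — longest licit onset from the right is /sw/, leaving /b/ as coda.
Between /x/ (V4) and /a/ (V5): /prb/ — longest licit onset from the right is /b/, leaving /pr/ as coda.
Between /a/ (V5) and /x/ (V6): /wr/ — longest licit onset from the right is /r/, leaving /w/ as coda.

gra.sus.gxb.swxpr.baw.rx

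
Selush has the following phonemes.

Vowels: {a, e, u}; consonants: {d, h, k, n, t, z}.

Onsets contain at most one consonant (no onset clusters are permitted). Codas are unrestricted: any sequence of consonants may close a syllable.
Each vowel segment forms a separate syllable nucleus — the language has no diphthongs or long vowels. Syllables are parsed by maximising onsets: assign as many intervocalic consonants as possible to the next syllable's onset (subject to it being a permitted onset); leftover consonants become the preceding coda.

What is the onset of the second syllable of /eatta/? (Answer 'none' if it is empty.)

none

The vowels are e, a, a — 3 nuclei, so 3 syllables.
σ1/σ2 boundary: nothing intervenes; syllable break is V.V.
σ2/σ3 boundary: /tt/ — longest licit onset from the right is /t/, leaving /t/ as coda.
So the parse is e.at.ta.
Syllable 2 is /at/: onset ∅, nucleus /a/, coda /t/.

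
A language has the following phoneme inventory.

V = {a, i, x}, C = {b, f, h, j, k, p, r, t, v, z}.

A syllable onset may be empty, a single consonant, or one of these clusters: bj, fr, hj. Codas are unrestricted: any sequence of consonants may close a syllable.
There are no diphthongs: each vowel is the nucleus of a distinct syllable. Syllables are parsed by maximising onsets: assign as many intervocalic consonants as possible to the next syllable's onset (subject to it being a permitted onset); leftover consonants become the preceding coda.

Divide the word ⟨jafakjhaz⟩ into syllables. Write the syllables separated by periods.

Vowels present: a, a, a; each is a nucleus, giving 3 syllables.
σ1/σ2 boundary: /f/ is a single consonant, so it becomes the next onset.
σ2/σ3 boundary: /kjh/; trying suffixes from longest down, /h/ is the first permitted one, so coda /kj/ | onset /h/.

ja.fakj.haz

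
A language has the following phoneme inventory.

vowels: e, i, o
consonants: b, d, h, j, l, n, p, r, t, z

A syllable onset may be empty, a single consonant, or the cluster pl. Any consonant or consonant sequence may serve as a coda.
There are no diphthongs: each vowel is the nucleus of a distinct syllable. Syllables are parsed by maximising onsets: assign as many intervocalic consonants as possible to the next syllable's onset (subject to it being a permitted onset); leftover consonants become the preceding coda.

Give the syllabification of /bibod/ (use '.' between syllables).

bi.bod

Vowels present: i, o; each is a nucleus, giving 2 syllables.
Between /i/ (V1) and /o/ (V2): /b/ → onset of the next syllable (single consonants are always licit onsets).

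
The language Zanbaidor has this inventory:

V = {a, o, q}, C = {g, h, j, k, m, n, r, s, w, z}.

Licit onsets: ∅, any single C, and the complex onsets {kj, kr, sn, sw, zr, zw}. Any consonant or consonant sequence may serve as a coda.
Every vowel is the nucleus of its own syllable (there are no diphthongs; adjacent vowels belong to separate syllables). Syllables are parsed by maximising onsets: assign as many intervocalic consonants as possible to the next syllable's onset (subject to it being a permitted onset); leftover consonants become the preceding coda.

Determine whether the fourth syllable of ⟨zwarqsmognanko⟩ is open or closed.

closed

The vowels are a, q, o, a, o — 5 nuclei, so 5 syllables.
V1 /a/ – V2 /q/: /r/ is a single consonant, so it becomes the next onset.
V2 /q/ – V3 /o/: cluster /sm/ — the longest permitted-onset suffix is /m/; onset = /m/, preceding coda = /s/.
V3 /o/ – V4 /a/: /gn/ — longest licit onset from the right is /n/, leaving /g/ as coda.
V4 /a/ – V5 /o/: /nk/ splits as /n/ + /k/ (/k/ is the longest suffix that is a licit onset).
Syllabification: zwa.rqs.mog.nan.ko.
Syllable 4 is /nan/ with coda /n/, so it is closed.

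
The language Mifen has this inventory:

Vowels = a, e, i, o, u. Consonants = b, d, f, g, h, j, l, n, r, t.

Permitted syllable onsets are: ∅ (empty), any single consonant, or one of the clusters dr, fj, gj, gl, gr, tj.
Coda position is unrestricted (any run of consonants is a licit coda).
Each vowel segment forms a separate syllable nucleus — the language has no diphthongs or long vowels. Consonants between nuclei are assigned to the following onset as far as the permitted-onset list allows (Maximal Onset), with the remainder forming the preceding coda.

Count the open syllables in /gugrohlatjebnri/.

3

The vowels are u, o, a, e, i — 5 nuclei, so 5 syllables.
/u…o/ gap (V1→V2): /gr/ — entire cluster is a permitted onset → onset /gr/, coda ∅.
/o…a/ gap (V2→V3): cluster /hl/ — the longest permitted-onset suffix is /l/; onset = /l/, preceding coda = /h/.
/a…e/ gap (V3→V4): /tj/ — entire cluster is a permitted onset → onset /tj/, coda ∅.
/e…i/ gap (V4→V5): /bnr/ — longest licit onset from the right is /r/, leaving /bn/ as coda.
So the parse is gu.groh.la.tjebn.ri.
Classifying each syllable: /gu/ (open), /groh/ (closed), /la/ (open), /tjebn/ (closed), /ri/ (open).
Open syllables: 3.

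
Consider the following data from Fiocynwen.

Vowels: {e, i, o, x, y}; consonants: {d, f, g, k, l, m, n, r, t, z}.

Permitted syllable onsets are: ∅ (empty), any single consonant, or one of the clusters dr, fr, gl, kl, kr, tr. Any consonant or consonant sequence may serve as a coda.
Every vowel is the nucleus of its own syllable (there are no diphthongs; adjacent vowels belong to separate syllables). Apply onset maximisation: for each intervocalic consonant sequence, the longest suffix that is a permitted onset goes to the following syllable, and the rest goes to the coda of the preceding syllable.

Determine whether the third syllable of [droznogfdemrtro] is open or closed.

Vowels present: o, o, e, o; each is a nucleus, giving 4 syllables.
/o…o/ gap (V1→V2): /zn/; trying suffixes from longest down, /n/ is the first permitted one, so coda /z/ | onset /n/.
/o…e/ gap (V2→V3): /gfd/ — longest licit onset from the right is /d/, leaving /gf/ as coda.
/e…o/ gap (V3→V4): cluster /mrtr/ — the longest permitted-onset suffix is /tr/; onset = /tr/, preceding coda = /mr/.
So the parse is droz.nogf.demr.tro.
Syllable 3 is /demr/ with coda /mr/, so it is closed.

closed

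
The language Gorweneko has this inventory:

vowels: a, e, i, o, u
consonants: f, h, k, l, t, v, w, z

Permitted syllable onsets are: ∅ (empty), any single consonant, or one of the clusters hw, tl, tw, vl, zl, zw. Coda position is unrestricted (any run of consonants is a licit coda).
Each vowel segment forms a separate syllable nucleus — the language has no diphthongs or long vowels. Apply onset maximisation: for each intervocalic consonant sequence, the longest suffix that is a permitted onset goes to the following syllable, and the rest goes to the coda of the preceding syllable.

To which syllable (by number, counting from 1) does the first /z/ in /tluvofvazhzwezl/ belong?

The vowels are u, o, a, e — 4 nuclei, so 4 syllables.
/u…o/ gap (V1→V2): just /v/ — single C goes to the following onset.
/o…a/ gap (V2→V3): /fv/ — longest licit onset from the right is /v/, leaving /f/ as coda.
/a…e/ gap (V3→V4): /zhzw/ splits as /zh/ + /zw/ (/zw/ is the longest suffix that is a licit onset).
So the parse is tlu.vof.vazh.zwezl.
The first /z/ is in the coda of syllable 3 (/vazh/).

3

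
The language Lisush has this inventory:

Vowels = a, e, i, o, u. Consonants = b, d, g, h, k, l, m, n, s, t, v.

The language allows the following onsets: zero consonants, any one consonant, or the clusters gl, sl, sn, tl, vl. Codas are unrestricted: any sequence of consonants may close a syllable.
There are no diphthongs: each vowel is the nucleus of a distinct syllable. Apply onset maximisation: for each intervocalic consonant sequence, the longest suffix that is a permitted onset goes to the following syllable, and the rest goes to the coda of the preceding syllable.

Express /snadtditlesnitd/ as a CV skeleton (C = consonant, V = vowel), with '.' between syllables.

CCVCC.CV.CCV.CCVCC

Vowels present: a, i, e, i; each is a nucleus, giving 4 syllables.
V1 /a/ – V2 /i/: /dtd/; trying suffixes from longest down, /d/ is the first permitted one, so coda /dt/ | onset /d/.
V2 /i/ – V3 /e/: cluster /tl/ — /tl/ is itself a permitted onset, so the whole cluster goes right; preceding coda = ∅.
V3 /e/ – V4 /i/: /sn/ is a licit onset in full, so it all attaches to the next syllable.
Result: snadt.di.tle.snitd.
Mapping each syllable to C/V: /snadt/ → CCVCC, /di/ → CV, /tle/ → CCV, /snitd/ → CCVCC.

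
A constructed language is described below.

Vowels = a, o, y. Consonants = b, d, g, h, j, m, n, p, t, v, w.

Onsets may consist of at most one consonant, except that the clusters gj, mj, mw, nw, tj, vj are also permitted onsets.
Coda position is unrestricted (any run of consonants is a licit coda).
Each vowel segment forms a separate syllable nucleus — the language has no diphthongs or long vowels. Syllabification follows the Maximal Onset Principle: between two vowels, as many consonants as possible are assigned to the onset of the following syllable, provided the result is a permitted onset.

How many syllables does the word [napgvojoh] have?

Nuclei (vowels): a, o, o → 3 syllables.

3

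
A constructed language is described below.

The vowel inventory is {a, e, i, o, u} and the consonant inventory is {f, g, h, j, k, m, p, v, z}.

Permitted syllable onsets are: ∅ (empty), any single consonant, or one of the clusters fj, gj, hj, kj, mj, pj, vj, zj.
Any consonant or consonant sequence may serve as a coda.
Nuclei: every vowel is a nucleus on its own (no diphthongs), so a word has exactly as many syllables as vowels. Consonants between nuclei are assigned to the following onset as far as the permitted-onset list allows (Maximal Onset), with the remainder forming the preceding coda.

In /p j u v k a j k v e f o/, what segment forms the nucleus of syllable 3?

The vowels are u, a, e, o — 4 nuclei, so 4 syllables.
The third nucleus (vowel 3 from the left) is /e/.

e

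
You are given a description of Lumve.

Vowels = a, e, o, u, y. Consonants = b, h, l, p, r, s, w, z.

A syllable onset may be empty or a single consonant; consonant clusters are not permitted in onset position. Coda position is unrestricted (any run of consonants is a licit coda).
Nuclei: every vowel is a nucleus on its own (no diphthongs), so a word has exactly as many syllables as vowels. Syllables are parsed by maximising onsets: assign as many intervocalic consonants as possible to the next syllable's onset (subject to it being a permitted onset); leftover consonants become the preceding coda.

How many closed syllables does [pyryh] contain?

Nuclei (vowels): y, y → 2 syllables.
Between /y/ (V1) and /y/ (V2): /r/ → onset of the next syllable (single consonants are always licit onsets).
So the parse is py.ryh.
Classifying each syllable: /py/ (open), /ryh/ (closed).
Closed syllables: 1.

1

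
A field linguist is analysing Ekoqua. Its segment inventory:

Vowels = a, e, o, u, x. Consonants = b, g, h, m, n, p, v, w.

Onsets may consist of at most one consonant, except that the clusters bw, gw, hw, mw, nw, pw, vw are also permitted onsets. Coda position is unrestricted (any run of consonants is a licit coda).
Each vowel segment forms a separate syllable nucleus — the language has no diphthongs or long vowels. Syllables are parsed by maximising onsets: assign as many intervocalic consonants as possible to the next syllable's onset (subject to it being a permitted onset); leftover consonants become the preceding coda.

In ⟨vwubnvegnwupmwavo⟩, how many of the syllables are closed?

3

Nuclei (vowels): u, e, u, a, o → 5 syllables.
V1 /u/ – V2 /e/: /bnv/ splits as /bn/ + /v/ (/v/ is the longest suffix that is a licit onset).
V2 /e/ – V3 /u/: /gnw/; trying suffixes from longest down, /nw/ is the first permitted one, so coda /g/ | onset /nw/.
V3 /u/ – V4 /a/: /pmw/ splits as /p/ + /mw/ (/mw/ is the longest suffix that is a licit onset).
V4 /a/ – V5 /o/: /v/ is a single consonant, so it becomes the next onset.
Result: vwubn.veg.nwup.mwa.vo.
Classifying each syllable: /vwubn/ (closed), /veg/ (closed), /nwup/ (closed), /mwa/ (open), /vo/ (open).
Closed syllables: 3.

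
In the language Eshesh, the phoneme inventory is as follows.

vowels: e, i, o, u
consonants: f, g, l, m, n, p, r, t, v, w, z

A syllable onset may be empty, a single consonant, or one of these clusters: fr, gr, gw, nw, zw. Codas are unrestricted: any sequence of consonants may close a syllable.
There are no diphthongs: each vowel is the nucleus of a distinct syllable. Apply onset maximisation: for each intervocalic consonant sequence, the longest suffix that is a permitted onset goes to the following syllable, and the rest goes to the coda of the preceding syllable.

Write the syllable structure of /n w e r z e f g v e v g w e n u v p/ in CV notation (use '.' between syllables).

Vowels present: e, e, e, e, u; each is a nucleus, giving 5 syllables.
Between /e/ (V1) and /e/ (V2): /rz/ splits as /r/ + /z/ (/z/ is the longest suffix that is a licit onset).
Between /e/ (V2) and /e/ (V3): /fgv/ splits as /fg/ + /v/ (/v/ is the longest suffix that is a licit onset).
Between /e/ (V3) and /e/ (V4): cluster /vgw/ — the longest permitted-onset suffix is /gw/; onset = /gw/, preceding coda = /v/.
Between /e/ (V4) and /u/ (V5): /n/ → onset of the next syllable (single consonants are always licit onsets).
So the parse is nwer.zefg.vev.gwe.nuvp.
Mapping each syllable to C/V: /nwer/ → CCVC, /zefg/ → CVCC, /vev/ → CVC, /gwe/ → CCV, /nuvp/ → CVCC.

CCVC.CVCC.CVC.CCV.CVCC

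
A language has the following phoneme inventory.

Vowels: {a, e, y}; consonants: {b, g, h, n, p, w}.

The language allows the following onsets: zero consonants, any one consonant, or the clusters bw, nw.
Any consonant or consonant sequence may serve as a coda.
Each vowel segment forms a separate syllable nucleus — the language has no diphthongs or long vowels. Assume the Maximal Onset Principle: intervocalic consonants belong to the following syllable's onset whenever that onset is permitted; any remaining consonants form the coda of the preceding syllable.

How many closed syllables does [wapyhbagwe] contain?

Nuclei (vowels): a, y, a, e → 4 syllables.
/a…y/ gap (V1→V2): just /p/ — single C goes to the following onset.
/y…a/ gap (V2→V3): /hb/; trying suffixes from longest down, /b/ is the first permitted one, so coda /h/ | onset /b/.
/a…e/ gap (V3→V4): cluster /gw/ — the longest permitted-onset suffix is /w/; onset = /w/, preceding coda = /g/.
Syllabification: wa.pyh.bag.we.
Classifying each syllable: /wa/ (open), /pyh/ (closed), /bag/ (closed), /we/ (open).
Closed syllables: 2.

2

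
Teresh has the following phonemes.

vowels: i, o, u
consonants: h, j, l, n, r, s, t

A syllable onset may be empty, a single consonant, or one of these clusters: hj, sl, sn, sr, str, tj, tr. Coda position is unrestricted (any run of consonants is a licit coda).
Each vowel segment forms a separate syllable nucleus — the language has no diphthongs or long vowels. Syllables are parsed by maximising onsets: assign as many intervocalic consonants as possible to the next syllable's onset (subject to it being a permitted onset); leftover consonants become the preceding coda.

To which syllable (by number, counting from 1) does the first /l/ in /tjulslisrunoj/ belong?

Vowels present: u, i, u, o; each is a nucleus, giving 4 syllables.
Between /u/ (V1) and /i/ (V2): cluster /lsl/ — the longest permitted-onset suffix is /sl/; onset = /sl/, preceding coda = /l/.
Between /i/ (V2) and /u/ (V3): cluster /sr/ — /sr/ is itself a permitted onset, so the whole cluster goes right; preceding coda = ∅.
Between /u/ (V3) and /o/ (V4): /n/ → onset of the next syllable (single consonants are always licit onsets).
So the parse is tjul.sli.sru.noj.
The first /l/ is in the coda of syllable 1 (/tjul/).

1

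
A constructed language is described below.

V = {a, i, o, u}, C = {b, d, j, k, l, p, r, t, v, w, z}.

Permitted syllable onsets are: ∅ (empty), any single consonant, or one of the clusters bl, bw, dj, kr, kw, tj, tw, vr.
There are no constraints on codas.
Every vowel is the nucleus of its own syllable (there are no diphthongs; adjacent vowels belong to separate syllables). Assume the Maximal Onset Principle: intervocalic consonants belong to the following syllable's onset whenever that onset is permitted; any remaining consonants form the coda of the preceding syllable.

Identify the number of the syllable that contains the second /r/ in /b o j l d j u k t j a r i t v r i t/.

5

Nuclei (vowels): o, u, a, i, i → 5 syllables.
Between /o/ (V1) and /u/ (V2): /jldj/ splits as /jl/ + /dj/ (/dj/ is the longest suffix that is a licit onset).
Between /u/ (V2) and /a/ (V3): /ktj/ — longest licit onset from the right is /tj/, leaving /k/ as coda.
Between /a/ (V3) and /i/ (V4): /r/ is a single consonant, so it becomes the next onset.
Between /i/ (V4) and /i/ (V5): /tvr/ — longest licit onset from the right is /vr/, leaving /t/ as coda.
So the parse is bojl.djuk.tja.rit.vrit.
The second /r/ is in the onset of syllable 5 (/vrit/).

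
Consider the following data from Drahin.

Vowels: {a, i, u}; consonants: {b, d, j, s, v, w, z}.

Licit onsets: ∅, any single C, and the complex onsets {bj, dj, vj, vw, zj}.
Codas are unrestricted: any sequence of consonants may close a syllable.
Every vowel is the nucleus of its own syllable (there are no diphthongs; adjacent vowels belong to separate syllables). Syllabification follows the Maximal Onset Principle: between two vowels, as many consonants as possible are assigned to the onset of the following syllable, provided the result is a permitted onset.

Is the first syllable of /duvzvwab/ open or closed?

closed

The vowels are u, a — 2 nuclei, so 2 syllables.
V1 /u/ – V2 /a/: /vzvw/ splits as /vz/ + /vw/ (/vw/ is the longest suffix that is a licit onset).
Putting it together: duvz.vwab.
Syllable 1 is /duvz/ with coda /vz/, so it is closed.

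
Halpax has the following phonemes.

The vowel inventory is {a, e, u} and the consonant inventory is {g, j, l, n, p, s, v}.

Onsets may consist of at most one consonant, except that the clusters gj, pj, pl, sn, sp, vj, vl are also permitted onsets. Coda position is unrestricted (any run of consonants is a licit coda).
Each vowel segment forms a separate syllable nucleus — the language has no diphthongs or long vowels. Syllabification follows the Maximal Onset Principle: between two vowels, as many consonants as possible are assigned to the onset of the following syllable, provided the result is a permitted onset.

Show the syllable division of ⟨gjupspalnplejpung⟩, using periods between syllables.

gjup.spaln.plej.pung

Nuclei (vowels): u, a, e, u → 4 syllables.
V1 /u/ – V2 /a/: /psp/; trying suffixes from longest down, /sp/ is the first permitted one, so coda /p/ | onset /sp/.
V2 /a/ – V3 /e/: /lnpl/ splits as /ln/ + /pl/ (/pl/ is the longest suffix that is a licit onset).
V3 /e/ – V4 /u/: /jp/ — longest licit onset from the right is /p/, leaving /j/ as coda.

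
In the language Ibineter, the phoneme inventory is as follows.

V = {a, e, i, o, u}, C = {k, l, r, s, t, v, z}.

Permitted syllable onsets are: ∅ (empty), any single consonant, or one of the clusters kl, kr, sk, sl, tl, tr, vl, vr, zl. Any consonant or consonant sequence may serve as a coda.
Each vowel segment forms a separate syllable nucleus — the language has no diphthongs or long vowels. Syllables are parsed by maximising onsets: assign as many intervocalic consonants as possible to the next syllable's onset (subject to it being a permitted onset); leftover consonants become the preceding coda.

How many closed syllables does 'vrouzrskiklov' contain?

2

Vowels present: o, u, i, o; each is a nucleus, giving 4 syllables.
/o…u/ gap (V1→V2): no consonants, so the boundary falls immediately after /o/.
/u…i/ gap (V2→V3): cluster /zrsk/ — the longest permitted-onset suffix is /sk/; onset = /sk/, preceding coda = /zr/.
/i…o/ gap (V3→V4): /kl/ — entire cluster is a permitted onset → onset /kl/, coda ∅.
Result: vro.uzr.ski.klov.
Classifying each syllable: /vro/ (open), /uzr/ (closed), /ski/ (open), /klov/ (closed).
Closed syllables: 2.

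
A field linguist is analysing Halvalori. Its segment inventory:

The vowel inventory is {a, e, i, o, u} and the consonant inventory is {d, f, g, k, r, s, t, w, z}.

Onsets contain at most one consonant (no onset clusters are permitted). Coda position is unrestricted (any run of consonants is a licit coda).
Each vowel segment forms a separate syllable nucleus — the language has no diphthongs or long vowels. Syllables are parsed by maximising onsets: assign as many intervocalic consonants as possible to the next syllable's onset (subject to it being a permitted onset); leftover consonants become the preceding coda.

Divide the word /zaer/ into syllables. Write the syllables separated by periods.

Nuclei (vowels): a, e → 2 syllables.
/a…e/ gap (V1→V2): hiatus — the boundary sits between the two vowels.

za.er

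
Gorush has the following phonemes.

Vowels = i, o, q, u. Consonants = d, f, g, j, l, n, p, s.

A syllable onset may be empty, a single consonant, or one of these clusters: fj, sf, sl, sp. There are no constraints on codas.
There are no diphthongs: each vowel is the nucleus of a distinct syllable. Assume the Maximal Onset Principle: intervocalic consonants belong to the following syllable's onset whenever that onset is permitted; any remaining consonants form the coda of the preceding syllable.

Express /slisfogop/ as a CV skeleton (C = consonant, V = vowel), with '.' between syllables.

CCV.CCV.CVC

Vowels present: i, o, o; each is a nucleus, giving 3 syllables.
V1 /i/ – V2 /o/: /sf/ is a licit onset in full, so it all attaches to the next syllable.
V2 /o/ – V3 /o/: /g/ is a single consonant, so it becomes the next onset.
So the parse is sli.sfo.gop.
Mapping each syllable to C/V: /sli/ → CCV, /sfo/ → CCV, /gop/ → CVC.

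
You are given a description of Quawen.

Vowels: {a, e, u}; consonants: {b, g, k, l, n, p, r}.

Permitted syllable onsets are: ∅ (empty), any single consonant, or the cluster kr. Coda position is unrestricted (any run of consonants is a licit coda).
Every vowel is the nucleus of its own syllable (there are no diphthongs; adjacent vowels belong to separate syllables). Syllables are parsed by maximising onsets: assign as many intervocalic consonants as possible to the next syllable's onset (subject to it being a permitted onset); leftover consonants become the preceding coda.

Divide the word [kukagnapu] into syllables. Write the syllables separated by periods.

Vowels present: u, a, a, u; each is a nucleus, giving 4 syllables.
Between /u/ (V1) and /a/ (V2): /k/ is a single consonant, so it becomes the next onset.
Between /a/ (V2) and /a/ (V3): /gn/; trying suffixes from longest down, /n/ is the first permitted one, so coda /g/ | onset /n/.
Between /a/ (V3) and /u/ (V4): /p/ → onset of the next syllable (single consonants are always licit onsets).

ku.kag.na.pu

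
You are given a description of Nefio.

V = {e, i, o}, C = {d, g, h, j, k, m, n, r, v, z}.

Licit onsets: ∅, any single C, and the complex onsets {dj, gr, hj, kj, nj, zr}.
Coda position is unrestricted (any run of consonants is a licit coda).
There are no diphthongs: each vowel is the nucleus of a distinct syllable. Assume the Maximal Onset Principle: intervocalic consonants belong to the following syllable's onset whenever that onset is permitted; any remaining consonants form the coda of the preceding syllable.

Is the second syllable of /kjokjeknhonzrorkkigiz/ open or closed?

Vowels present: o, e, o, o, i, i; each is a nucleus, giving 6 syllables.
Between /o/ (V1) and /e/ (V2): /kj/ is a licit onset in full, so it all attaches to the next syllable.
Between /e/ (V2) and /o/ (V3): /knh/ splits as /kn/ + /h/ (/h/ is the longest suffix that is a licit onset).
Between /o/ (V3) and /o/ (V4): /nzr/ splits as /n/ + /zr/ (/zr/ is the longest suffix that is a licit onset).
Between /o/ (V4) and /i/ (V5): /rkk/ splits as /rk/ + /k/ (/k/ is the longest suffix that is a licit onset).
Between /i/ (V5) and /i/ (V6): just /g/ — single C goes to the following onset.
Putting it together: kjo.kjekn.hon.zrork.ki.giz.
Syllable 2 is /kjekn/ with coda /kn/, so it is closed.

closed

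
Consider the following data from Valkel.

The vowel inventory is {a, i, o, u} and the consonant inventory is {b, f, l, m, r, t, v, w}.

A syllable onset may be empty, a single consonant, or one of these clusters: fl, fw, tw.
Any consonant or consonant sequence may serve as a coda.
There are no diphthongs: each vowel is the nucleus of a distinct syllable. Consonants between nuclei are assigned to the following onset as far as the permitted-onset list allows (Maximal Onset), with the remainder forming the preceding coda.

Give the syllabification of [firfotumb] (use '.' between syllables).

fir.fo.tumb

Nuclei (vowels): i, o, u → 3 syllables.
σ1/σ2 boundary: /rf/; trying suffixes from longest down, /f/ is the first permitted one, so coda /r/ | onset /f/.
σ2/σ3 boundary: /t/ is a single consonant, so it becomes the next onset.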